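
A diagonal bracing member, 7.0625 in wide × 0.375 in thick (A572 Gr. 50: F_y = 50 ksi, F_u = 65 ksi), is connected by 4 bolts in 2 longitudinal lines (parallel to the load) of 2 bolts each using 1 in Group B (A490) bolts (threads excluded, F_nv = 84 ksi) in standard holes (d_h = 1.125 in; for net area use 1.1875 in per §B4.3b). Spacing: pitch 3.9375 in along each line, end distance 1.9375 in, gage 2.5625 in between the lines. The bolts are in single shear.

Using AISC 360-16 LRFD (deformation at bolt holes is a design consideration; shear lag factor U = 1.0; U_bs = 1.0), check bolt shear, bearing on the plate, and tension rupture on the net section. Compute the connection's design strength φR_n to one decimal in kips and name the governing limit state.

Bolt shear: A_b = π(1)²/4 = 0.7854 in². φR_n = 0.75 × 84 × 0.7854 × 4 × 1 = 197.9 kips.
Bearing (0.375 in plate, F_u = 65 ksi): end bolts L_c = 1.9375 − 1.125/2 = 1.375, R_n = min(1.2×1.375×0.375×65, 2.4×1×0.375×65) = 40.219 kips/bolt; interior L_c = 3.9375 − 1.125 = 2.8125, R_n = 58.5 kips/bolt. φR_n = 0.75 × (2×40.219 + 2×58.5) = 148.1 kips.
Tension rupture (net): A_n = (7.0625 − 2×1.1875)×0.375 = 1.7578 in² (U = 1.0, A_e = A_n). φR_n = 0.75 × 65 × 1.7578 = 85.7 kips.
Governing: min(197.9, 148.1, 85.7) = 85.7 kips → net-section rupture.

85.7 kips (net-section rupture governs)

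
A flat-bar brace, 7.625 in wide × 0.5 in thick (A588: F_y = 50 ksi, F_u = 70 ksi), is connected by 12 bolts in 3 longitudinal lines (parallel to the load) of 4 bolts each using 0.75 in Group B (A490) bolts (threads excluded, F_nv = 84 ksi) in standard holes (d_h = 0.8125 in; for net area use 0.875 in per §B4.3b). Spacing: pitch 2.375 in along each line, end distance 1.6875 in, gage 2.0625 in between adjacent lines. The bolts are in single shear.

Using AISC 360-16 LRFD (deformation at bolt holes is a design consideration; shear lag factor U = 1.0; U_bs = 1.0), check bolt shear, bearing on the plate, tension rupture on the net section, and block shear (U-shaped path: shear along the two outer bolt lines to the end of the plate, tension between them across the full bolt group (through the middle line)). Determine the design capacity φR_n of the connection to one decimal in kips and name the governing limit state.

131.3 kips (net-section rupture governs)

Bolt shear: A_b = π(0.75)²/4 = 0.44179 in². φR_n = 0.75 × 84 × 0.44179 × 12 × 1 = 334.0 kips.
Bearing (0.5 in plate, F_u = 70 ksi): end bolts L_c = 1.6875 − 0.8125/2 = 1.28125, R_n = min(1.2×1.28125×0.5×70, 2.4×0.75×0.5×70) = 53.813 kips/bolt; interior L_c = 2.375 − 0.8125 = 1.5625, R_n = 63 kips/bolt. φR_n = 0.75 × (3×53.813 + 9×63) = 546.3 kips.
Tension rupture (net): A_n = (7.625 − 3×0.875)×0.5 = 2.5 in² (U = 1.0, A_e = A_n). φR_n = 0.75 × 70 × 2.5 = 131.3 kips.
Block shear: shear path 2×[1.6875+3×2.375] = 2×8.8125 in, A_gv = 8.8125, A_nv = 2×(8.8125 − 3.5×0.875)×0.5 = 5.75 in²; tension across gage: (4.125 − 2×0.875)×0.5 = 1.1875 in². R_n = min(0.6×70×5.75, 0.6×50×8.8125) + 1.0×70×1.1875 = min(241.5, 264.38) + 83.125 = 324.63 kips. φR_n = 0.75 × 324.63 = 243.5 kips.
Governing: min(334.0, 546.3, 131.3, 243.5) = 131.3 kips → net-section rupture.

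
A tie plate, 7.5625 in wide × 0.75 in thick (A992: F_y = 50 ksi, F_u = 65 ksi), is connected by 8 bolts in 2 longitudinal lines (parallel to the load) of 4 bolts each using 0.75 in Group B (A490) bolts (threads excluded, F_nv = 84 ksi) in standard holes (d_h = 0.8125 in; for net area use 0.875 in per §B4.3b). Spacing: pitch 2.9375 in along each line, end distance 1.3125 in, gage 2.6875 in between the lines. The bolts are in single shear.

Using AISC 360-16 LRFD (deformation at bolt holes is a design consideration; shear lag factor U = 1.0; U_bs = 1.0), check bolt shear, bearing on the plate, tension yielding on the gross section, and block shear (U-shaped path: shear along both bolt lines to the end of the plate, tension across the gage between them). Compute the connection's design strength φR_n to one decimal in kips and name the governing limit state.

222.7 kips (bolt shear governs)

Bolt shear: A_b = π(0.75)²/4 = 0.44179 in². φR_n = 0.75 × 84 × 0.44179 × 8 × 1 = 222.7 kips.
Bearing (0.75 in plate, F_u = 65 ksi): end bolts L_c = 1.3125 − 0.8125/2 = 0.90625, R_n = min(1.2×0.90625×0.75×65, 2.4×0.75×0.75×65) = 53.016 kips/bolt; interior L_c = 2.9375 − 0.8125 = 2.125, R_n = 87.75 kips/bolt. φR_n = 0.75 × (2×53.016 + 6×87.75) = 474.4 kips.
Tension yield (gross): A_g = 7.5625×0.75 = 5.6719 in². φR_n = 0.90 × 50 × 5.6719 = 255.2 kips.
Block shear: shear path 2×[1.3125+3×2.9375] = 2×10.125 in, A_gv = 15.188, A_nv = 2×(10.125 − 3.5×0.875)×0.75 = 10.594 in²; tension across gage: (2.6875 − 1×0.875)×0.75 = 1.3594 in². R_n = min(0.6×65×10.594, 0.6×50×15.188) + 1.0×65×1.3594 = min(413.17, 455.64) + 88.361 = 501.53 kips. φR_n = 0.75 × 501.53 = 376.1 kips.
Governing: min(222.7, 474.4, 255.2, 376.1) = 222.7 kips → bolt shear.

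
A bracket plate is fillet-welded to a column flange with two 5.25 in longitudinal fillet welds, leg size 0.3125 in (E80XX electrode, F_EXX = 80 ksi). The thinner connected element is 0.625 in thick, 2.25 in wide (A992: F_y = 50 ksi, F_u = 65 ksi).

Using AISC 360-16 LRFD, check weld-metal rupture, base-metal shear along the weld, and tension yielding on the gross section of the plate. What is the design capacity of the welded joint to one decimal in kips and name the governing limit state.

63.3 kips (gross-section yield governs)

Weld metal: throat = 0.707×0.3125 = 0.22094 in, L = 2×5.25 = 10.5 in. φR_n = 0.75 × 0.6 × 80 × 0.22094 × 10.5 = 83.5 kips.
Base metal shear (0.625 in plate): yield φR_n = 1.0×0.6×50×0.625×10.5 = 196.9 kips; rupture φR_n = 0.75×0.6×65×0.625×10.5 = 192.0 kips; take 192.0 kips (rupture).
Tension yield (gross): A_g = 2.25×0.625 = 1.4063 in². φR_n = 0.90 × 50 × 1.4063 = 63.3 kips.
Governing: min(83.5, 192.0, 63.3) = 63.3 kips → gross-section yield.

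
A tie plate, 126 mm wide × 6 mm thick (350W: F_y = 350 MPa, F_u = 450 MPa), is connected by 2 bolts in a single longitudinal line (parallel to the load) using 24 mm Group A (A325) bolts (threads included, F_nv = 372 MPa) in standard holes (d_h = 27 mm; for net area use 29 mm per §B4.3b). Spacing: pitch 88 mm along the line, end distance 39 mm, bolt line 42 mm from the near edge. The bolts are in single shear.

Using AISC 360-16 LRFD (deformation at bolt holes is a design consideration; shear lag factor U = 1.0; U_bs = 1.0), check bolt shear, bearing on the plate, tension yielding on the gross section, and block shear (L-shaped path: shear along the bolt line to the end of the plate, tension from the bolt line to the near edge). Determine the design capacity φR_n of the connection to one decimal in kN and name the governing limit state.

157.1 kN (block shear governs)

Bolt shear: A_b = π(24)²/4 = 452.39 mm². φR_n = 0.75 × 372 × 452.39 × 2 × 1 = 252.4 kN.
Bearing (6 mm plate, F_u = 450 MPa): end bolts L_c = 39 − 27/2 = 25.5, R_n = min(1.2×25.5×6×450, 2.4×24×6×450) = 82.62 kN/bolt; interior L_c = 88 − 27 = 61, R_n = 155.52 kN/bolt. φR_n = 0.75 × (1×82.62 + 1×155.52) = 178.6 kN.
Tension yield (gross): A_g = 126×6 = 756 mm². φR_n = 0.90 × 350 × 756 = 238.1 kN.
Block shear: shear path 1×[39+1×88] = 1×127 mm, A_gv = 762, A_nv = 1×(127 − 1.5×29)×6 = 501 mm²; tension to near edge: (42 − 0.5×29)×6 = 165 mm². R_n = min(0.6×450×501, 0.6×350×762) + 1.0×450×165 = min(135.27, 160.02) + 74.25 = 209.52 kN. φR_n = 0.75 × 209.52 = 157.1 kN.
Governing: min(252.4, 178.6, 238.1, 157.1) = 157.1 kN → block shear.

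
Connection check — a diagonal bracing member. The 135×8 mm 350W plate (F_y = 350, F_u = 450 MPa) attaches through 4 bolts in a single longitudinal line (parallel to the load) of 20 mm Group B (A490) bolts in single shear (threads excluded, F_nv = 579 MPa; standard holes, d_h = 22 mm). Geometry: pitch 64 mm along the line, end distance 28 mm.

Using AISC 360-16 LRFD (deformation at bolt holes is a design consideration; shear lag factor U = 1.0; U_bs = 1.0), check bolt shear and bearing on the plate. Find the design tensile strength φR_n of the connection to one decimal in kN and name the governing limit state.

443.9 kN (bearing governs)

Bolt shear: A_b = π(20)²/4 = 314.16 mm². φR_n = 0.75 × 579 × 314.16 × 4 × 1 = 545.7 kN.
Bearing (8 mm plate, F_u = 450 MPa): end bolts L_c = 28 − 22/2 = 17, R_n = min(1.2×17×8×450, 2.4×20×8×450) = 73.44 kN/bolt; interior L_c = 64 − 22 = 42, R_n = 172.8 kN/bolt. φR_n = 0.75 × (1×73.44 + 3×172.8) = 443.9 kN.
Governing: min(545.7, 443.9) = 443.9 kN → bearing.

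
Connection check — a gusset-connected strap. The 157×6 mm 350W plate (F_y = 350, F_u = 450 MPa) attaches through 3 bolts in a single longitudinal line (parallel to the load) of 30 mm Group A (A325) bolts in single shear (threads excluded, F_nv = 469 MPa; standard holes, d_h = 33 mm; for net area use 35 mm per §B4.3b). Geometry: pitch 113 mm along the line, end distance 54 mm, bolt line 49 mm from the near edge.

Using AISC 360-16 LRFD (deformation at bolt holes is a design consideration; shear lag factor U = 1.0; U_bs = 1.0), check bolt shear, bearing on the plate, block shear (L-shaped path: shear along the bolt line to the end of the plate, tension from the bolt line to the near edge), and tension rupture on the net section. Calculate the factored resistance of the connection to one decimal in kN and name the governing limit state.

Bolt shear: A_b = π(30)²/4 = 706.86 mm². φR_n = 0.75 × 469 × 706.86 × 3 × 1 = 745.9 kN.
Bearing (6 mm plate, F_u = 450 MPa): end bolts L_c = 54 − 33/2 = 37.5, R_n = min(1.2×37.5×6×450, 2.4×30×6×450) = 121.5 kN/bolt; interior L_c = 113 − 33 = 80, R_n = 194.4 kN/bolt. φR_n = 0.75 × (1×121.5 + 2×194.4) = 382.7 kN.
Block shear: shear path 1×[54+2×113] = 1×280 mm, A_gv = 1680, A_nv = 1×(280 − 2.5×35)×6 = 1155 mm²; tension to near edge: (49 − 0.5×35)×6 = 189 mm². R_n = min(0.6×450×1155, 0.6×350×1680) + 1.0×450×189 = min(311.85, 352.8) + 85.05 = 396.9 kN. φR_n = 0.75 × 396.9 = 297.7 kN.
Tension rupture (net): A_n = (157 − 1×35)×6 = 732 mm² (U = 1.0, A_e = A_n). φR_n = 0.75 × 450 × 732 = 247.1 kN.
Governing: min(745.9, 382.7, 297.7, 247.1) = 247.1 kN → net-section rupture.

247.1 kN (net-section rupture governs)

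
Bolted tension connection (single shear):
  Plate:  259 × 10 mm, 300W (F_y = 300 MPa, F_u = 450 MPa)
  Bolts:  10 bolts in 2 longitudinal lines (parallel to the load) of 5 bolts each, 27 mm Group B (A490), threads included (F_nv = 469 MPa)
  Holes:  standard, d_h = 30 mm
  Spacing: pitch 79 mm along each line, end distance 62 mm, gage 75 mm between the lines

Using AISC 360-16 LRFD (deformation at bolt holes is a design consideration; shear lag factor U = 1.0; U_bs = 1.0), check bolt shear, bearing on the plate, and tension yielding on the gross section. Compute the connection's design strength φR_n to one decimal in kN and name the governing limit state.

Bolt shear: A_b = π(27)²/4 = 572.56 mm². φR_n = 0.75 × 469 × 572.56 × 10 × 1 = 2014.0 kN.
Bearing (10 mm plate, F_u = 450 MPa): end bolts L_c = 62 − 30/2 = 47, R_n = min(1.2×47×10×450, 2.4×27×10×450) = 253.8 kN/bolt; interior L_c = 79 − 30 = 49, R_n = 264.6 kN/bolt. φR_n = 0.75 × (2×253.8 + 8×264.6) = 1968.3 kN.
Tension yield (gross): A_g = 259×10 = 2590 mm². φR_n = 0.90 × 300 × 2590 = 699.3 kN.
Governing: min(2014.0, 1968.3, 699.3) = 699.3 kN → gross-section yield.

699.3 kN (gross-section yield governs)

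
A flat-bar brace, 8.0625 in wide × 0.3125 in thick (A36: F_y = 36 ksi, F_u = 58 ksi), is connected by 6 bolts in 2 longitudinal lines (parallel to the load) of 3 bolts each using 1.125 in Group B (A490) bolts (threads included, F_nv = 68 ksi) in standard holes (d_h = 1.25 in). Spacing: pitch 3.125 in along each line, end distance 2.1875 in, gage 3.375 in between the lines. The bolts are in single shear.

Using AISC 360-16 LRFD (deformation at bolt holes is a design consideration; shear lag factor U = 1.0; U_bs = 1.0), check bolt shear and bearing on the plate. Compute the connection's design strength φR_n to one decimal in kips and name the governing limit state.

173.3 kips (bearing governs)

Bolt shear: A_b = π(1.125)²/4 = 0.99402 in². φR_n = 0.75 × 68 × 0.99402 × 6 × 1 = 304.2 kips.
Bearing (0.3125 in plate, F_u = 58 ksi): end bolts L_c = 2.1875 − 1.25/2 = 1.5625, R_n = min(1.2×1.5625×0.3125×58, 2.4×1.125×0.3125×58) = 33.984 kips/bolt; interior L_c = 3.125 − 1.25 = 1.875, R_n = 40.781 kips/bolt. φR_n = 0.75 × (2×33.984 + 4×40.781) = 173.3 kips.
Governing: min(304.2, 173.3) = 173.3 kips → bearing.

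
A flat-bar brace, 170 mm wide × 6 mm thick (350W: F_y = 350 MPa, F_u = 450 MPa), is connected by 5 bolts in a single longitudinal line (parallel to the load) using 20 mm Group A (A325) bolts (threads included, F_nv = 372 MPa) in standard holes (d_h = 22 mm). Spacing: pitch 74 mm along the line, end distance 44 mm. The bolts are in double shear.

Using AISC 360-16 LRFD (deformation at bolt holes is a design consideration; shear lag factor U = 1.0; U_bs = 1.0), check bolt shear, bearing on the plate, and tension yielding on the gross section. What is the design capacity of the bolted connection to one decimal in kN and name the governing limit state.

321.3 kN (gross-section yield governs)

Bolt shear: A_b = π(20)²/4 = 314.16 mm². φR_n = 0.75 × 372 × 314.16 × 5 × 2 = 876.5 kN.
Bearing (6 mm plate, F_u = 450 MPa): end bolts L_c = 44 − 22/2 = 33, R_n = min(1.2×33×6×450, 2.4×20×6×450) = 106.92 kN/bolt; interior L_c = 74 − 22 = 52, R_n = 129.6 kN/bolt. φR_n = 0.75 × (1×106.92 + 4×129.6) = 469.0 kN.
Tension yield (gross): A_g = 170×6 = 1020 mm². φR_n = 0.90 × 350 × 1020 = 321.3 kN.
Governing: min(876.5, 469.0, 321.3) = 321.3 kN → gross-section yield.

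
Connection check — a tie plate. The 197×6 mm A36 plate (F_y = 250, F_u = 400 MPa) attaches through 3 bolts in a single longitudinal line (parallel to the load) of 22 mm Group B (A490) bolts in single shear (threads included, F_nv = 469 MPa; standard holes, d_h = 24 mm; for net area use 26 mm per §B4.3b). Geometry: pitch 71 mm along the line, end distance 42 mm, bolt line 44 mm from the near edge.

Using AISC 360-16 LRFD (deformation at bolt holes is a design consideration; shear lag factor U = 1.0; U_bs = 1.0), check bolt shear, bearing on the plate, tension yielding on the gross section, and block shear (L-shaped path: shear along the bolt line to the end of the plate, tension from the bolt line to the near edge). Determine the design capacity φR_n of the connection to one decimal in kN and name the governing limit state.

180.0 kN (block shear governs)

Bolt shear: A_b = π(22)²/4 = 380.13 mm². φR_n = 0.75 × 469 × 380.13 × 3 × 1 = 401.1 kN.
Bearing (6 mm plate, F_u = 400 MPa): end bolts L_c = 42 − 24/2 = 30, R_n = min(1.2×30×6×400, 2.4×22×6×400) = 86.4 kN/bolt; interior L_c = 71 − 24 = 47, R_n = 126.72 kN/bolt. φR_n = 0.75 × (1×86.4 + 2×126.72) = 254.9 kN.
Tension yield (gross): A_g = 197×6 = 1182 mm². φR_n = 0.90 × 250 × 1182 = 266.0 kN.
Block shear: shear path 1×[42+2×71] = 1×184 mm, A_gv = 1104, A_nv = 1×(184 − 2.5×26)×6 = 714 mm²; tension to near edge: (44 − 0.5×26)×6 = 186 mm². R_n = min(0.6×400×714, 0.6×250×1104) + 1.0×400×186 = min(171.36, 165.6) + 74.4 = 240 kN. φR_n = 0.75 × 240 = 180.0 kN.
Governing: min(401.1, 254.9, 266.0, 180.0) = 180.0 kN → block shear.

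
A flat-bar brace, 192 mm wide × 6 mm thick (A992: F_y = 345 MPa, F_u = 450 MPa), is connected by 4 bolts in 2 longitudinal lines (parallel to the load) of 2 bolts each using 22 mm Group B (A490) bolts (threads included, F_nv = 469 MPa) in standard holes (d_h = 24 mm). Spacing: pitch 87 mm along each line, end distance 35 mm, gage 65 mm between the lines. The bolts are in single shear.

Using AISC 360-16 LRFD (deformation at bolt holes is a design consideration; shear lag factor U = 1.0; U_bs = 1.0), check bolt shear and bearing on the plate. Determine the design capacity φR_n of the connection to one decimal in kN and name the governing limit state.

Bolt shear: A_b = π(22)²/4 = 380.13 mm². φR_n = 0.75 × 469 × 380.13 × 4 × 1 = 534.8 kN.
Bearing (6 mm plate, F_u = 450 MPa): end bolts L_c = 35 − 24/2 = 23, R_n = min(1.2×23×6×450, 2.4×22×6×450) = 74.52 kN/bolt; interior L_c = 87 − 24 = 63, R_n = 142.56 kN/bolt. φR_n = 0.75 × (2×74.52 + 2×142.56) = 325.6 kN.
Governing: min(534.8, 325.6) = 325.6 kN → bearing.

325.6 kN (bearing governs)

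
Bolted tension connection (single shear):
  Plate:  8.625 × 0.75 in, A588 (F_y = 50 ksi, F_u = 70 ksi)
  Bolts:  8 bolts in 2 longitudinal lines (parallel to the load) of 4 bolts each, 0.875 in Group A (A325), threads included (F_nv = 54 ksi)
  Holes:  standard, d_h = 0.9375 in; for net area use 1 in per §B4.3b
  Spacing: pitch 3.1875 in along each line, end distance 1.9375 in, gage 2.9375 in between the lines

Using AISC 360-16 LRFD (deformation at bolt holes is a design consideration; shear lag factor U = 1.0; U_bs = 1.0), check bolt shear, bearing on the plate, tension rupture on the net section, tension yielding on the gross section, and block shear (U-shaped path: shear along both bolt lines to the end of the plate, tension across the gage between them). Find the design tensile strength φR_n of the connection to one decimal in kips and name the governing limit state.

Bolt shear: A_b = π(0.875)²/4 = 0.60132 in². φR_n = 0.75 × 54 × 0.60132 × 8 × 1 = 194.8 kips.
Bearing (0.75 in plate, F_u = 70 ksi): end bolts L_c = 1.9375 − 0.9375/2 = 1.46875, R_n = min(1.2×1.46875×0.75×70, 2.4×0.875×0.75×70) = 92.531 kips/bolt; interior L_c = 3.1875 − 0.9375 = 2.25, R_n = 110.25 kips/bolt. φR_n = 0.75 × (2×92.531 + 6×110.25) = 634.9 kips.
Tension rupture (net): A_n = (8.625 − 2×1)×0.75 = 4.9688 in² (U = 1.0, A_e = A_n). φR_n = 0.75 × 70 × 4.9688 = 260.9 kips.
Tension yield (gross): A_g = 8.625×0.75 = 6.4688 in². φR_n = 0.90 × 50 × 6.4688 = 291.1 kips.
Block shear: shear path 2×[1.9375+3×3.1875] = 2×11.5 in, A_gv = 17.25, A_nv = 2×(11.5 − 3.5×1)×0.75 = 12 in²; tension across gage: (2.9375 − 1×1)×0.75 = 1.4531 in². R_n = min(0.6×70×12, 0.6×50×17.25) + 1.0×70×1.4531 = min(504, 517.5) + 101.72 = 605.72 kips. φR_n = 0.75 × 605.72 = 454.3 kips.
Governing: min(194.8, 634.9, 260.9, 291.1, 454.3) = 194.8 kips → bolt shear.

194.8 kips (bolt shear governs)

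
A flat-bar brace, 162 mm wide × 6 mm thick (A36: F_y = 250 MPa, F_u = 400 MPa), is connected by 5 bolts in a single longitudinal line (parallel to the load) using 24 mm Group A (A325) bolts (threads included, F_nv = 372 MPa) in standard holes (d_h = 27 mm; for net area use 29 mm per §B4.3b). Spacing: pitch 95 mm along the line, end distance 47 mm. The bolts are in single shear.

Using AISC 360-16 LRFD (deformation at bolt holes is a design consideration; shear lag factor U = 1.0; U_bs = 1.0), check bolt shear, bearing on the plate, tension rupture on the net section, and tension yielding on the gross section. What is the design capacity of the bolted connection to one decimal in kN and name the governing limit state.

Bolt shear: A_b = π(24)²/4 = 452.39 mm². φR_n = 0.75 × 372 × 452.39 × 5 × 1 = 631.1 kN.
Bearing (6 mm plate, F_u = 400 MPa): end bolts L_c = 47 − 27/2 = 33.5, R_n = min(1.2×33.5×6×400, 2.4×24×6×400) = 96.48 kN/bolt; interior L_c = 95 − 27 = 68, R_n = 138.24 kN/bolt. φR_n = 0.75 × (1×96.48 + 4×138.24) = 487.1 kN.
Tension rupture (net): A_n = (162 − 1×29)×6 = 798 mm² (U = 1.0, A_e = A_n). φR_n = 0.75 × 400 × 798 = 239.4 kN.
Tension yield (gross): A_g = 162×6 = 972 mm². φR_n = 0.90 × 250 × 972 = 218.7 kN.
Governing: min(631.1, 487.1, 239.4, 218.7) = 218.7 kN → gross-section yield.

218.7 kN (gross-section yield governs)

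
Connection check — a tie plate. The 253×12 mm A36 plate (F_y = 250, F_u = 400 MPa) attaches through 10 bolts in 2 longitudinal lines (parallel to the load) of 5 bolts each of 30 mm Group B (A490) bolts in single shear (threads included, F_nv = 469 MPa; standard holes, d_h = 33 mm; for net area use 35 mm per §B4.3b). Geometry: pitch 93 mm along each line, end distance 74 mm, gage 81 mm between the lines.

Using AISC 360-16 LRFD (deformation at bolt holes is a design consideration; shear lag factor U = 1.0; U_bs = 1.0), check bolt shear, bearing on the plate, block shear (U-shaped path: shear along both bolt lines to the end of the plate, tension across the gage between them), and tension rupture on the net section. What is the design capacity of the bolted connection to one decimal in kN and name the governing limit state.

658.8 kN (net-section rupture governs)

Bolt shear: A_b = π(30)²/4 = 706.86 mm². φR_n = 0.75 × 469 × 706.86 × 10 × 1 = 2486.4 kN.
Bearing (12 mm plate, F_u = 400 MPa): end bolts L_c = 74 − 33/2 = 57.5, R_n = min(1.2×57.5×12×400, 2.4×30×12×400) = 331.2 kN/bolt; interior L_c = 93 − 33 = 60, R_n = 345.6 kN/bolt. φR_n = 0.75 × (2×331.2 + 8×345.6) = 2570.4 kN.
Block shear: shear path 2×[74+4×93] = 2×446 mm, A_gv = 10704, A_nv = 2×(446 − 4.5×35)×12 = 6924 mm²; tension across gage: (81 − 1×35)×12 = 552 mm². R_n = min(0.6×400×6924, 0.6×250×10704) + 1.0×400×552 = min(1661.8, 1605.6) + 220.8 = 1826.4 kN. φR_n = 0.75 × 1826.4 = 1369.8 kN.
Tension rupture (net): A_n = (253 − 2×35)×12 = 2196 mm² (U = 1.0, A_e = A_n). φR_n = 0.75 × 400 × 2196 = 658.8 kN.
Governing: min(2486.4, 2570.4, 1369.8, 658.8) = 658.8 kN → net-section rupture.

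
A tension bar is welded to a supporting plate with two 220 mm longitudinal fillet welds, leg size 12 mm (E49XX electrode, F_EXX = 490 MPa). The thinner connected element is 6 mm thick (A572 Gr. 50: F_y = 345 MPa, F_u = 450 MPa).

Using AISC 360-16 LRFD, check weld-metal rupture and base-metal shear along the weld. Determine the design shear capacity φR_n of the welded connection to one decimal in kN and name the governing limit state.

Weld metal: throat = 0.707×12 = 8.484 mm, L = 2×220 = 440 mm. φR_n = 0.75 × 0.6 × 490 × 8.484 × 440 = 823.1 kN.
Base metal shear (6 mm plate): yield φR_n = 1.0×0.6×345×6×440 = 546.5 kN; rupture φR_n = 0.75×0.6×450×6×440 = 534.6 kN; take 534.6 kN (rupture).
Governing: min(823.1, 534.6) = 534.6 kN → base-metal shear.

534.6 kN (base-metal shear governs)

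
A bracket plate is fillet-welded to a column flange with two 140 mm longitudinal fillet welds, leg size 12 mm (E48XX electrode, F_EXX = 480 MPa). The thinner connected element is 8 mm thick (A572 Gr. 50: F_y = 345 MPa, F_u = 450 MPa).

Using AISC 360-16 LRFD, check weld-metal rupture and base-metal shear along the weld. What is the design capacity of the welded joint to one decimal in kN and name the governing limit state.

Weld metal: throat = 0.707×12 = 8.484 mm, L = 2×140 = 280 mm. φR_n = 0.75 × 0.6 × 480 × 8.484 × 280 = 513.1 kN.
Base metal shear (8 mm plate): yield φR_n = 1.0×0.6×345×8×280 = 463.7 kN; rupture φR_n = 0.75×0.6×450×8×280 = 453.6 kN; take 453.6 kN (rupture).
Governing: min(513.1, 453.6) = 453.6 kN → base-metal shear.

453.6 kN (base-metal shear governs)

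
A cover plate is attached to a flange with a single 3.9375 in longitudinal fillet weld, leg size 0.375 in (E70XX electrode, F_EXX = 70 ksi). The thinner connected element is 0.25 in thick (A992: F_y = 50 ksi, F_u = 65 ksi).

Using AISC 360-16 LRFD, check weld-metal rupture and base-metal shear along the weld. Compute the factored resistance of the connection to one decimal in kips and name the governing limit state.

Weld metal: throat = 0.707×0.375 = 0.26513 in, L = 3.9375 in. φR_n = 0.75 × 0.6 × 70 × 0.26513 × 3.9375 = 32.9 kips.
Base metal shear (0.25 in plate): yield φR_n = 1.0×0.6×50×0.25×3.9375 = 29.5 kips; rupture φR_n = 0.75×0.6×65×0.25×3.9375 = 28.8 kips; take 28.8 kips (rupture).
Governing: min(32.9, 28.8) = 28.8 kips → base-metal shear.

28.8 kips (base-metal shear governs)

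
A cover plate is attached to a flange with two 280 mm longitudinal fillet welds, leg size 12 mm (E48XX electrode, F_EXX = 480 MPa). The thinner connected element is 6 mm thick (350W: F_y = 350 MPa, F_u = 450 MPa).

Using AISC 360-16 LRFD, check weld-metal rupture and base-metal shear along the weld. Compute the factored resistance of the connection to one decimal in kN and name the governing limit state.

680.4 kN (base-metal shear governs)

Weld metal: throat = 0.707×12 = 8.484 mm, L = 2×280 = 560 mm. φR_n = 0.75 × 0.6 × 480 × 8.484 × 560 = 1026.2 kN.
Base metal shear (6 mm plate): yield φR_n = 1.0×0.6×350×6×560 = 705.6 kN; rupture φR_n = 0.75×0.6×450×6×560 = 680.4 kN; take 680.4 kN (rupture).
Governing: min(1026.2, 680.4) = 680.4 kN → base-metal shear.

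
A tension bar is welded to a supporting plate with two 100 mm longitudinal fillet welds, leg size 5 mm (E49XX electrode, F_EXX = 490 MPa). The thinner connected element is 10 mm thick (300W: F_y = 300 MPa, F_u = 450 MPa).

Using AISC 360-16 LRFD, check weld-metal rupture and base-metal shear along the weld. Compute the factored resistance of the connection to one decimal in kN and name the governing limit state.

Weld metal: throat = 0.707×5 = 3.535 mm, L = 2×100 = 200 mm. φR_n = 0.75 × 0.6 × 490 × 3.535 × 200 = 155.9 kN.
Base metal shear (10 mm plate): yield φR_n = 1.0×0.6×300×10×200 = 360.0 kN; rupture φR_n = 0.75×0.6×450×10×200 = 405.0 kN; take 360.0 kN (yield).
Governing: min(155.9, 360.0) = 155.9 kN → weld metal.

155.9 kN (weld metal governs)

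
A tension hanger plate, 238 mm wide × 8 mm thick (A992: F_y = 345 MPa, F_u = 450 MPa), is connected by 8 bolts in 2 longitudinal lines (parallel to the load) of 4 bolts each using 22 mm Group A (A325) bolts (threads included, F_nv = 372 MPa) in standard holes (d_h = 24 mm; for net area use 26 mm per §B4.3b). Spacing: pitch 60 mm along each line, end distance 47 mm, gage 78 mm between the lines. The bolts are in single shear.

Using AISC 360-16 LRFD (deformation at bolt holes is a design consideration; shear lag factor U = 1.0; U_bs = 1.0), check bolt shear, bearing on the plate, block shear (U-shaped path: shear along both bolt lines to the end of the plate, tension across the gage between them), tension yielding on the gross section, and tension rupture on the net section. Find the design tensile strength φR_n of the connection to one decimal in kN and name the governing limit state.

502.2 kN (net-section rupture governs)

Bolt shear: A_b = π(22)²/4 = 380.13 mm². φR_n = 0.75 × 372 × 380.13 × 8 × 1 = 848.5 kN.
Bearing (8 mm plate, F_u = 450 MPa): end bolts L_c = 47 − 24/2 = 35, R_n = min(1.2×35×8×450, 2.4×22×8×450) = 151.2 kN/bolt; interior L_c = 60 − 24 = 36, R_n = 155.52 kN/bolt. φR_n = 0.75 × (2×151.2 + 6×155.52) = 926.6 kN.
Block shear: shear path 2×[47+3×60] = 2×227 mm, A_gv = 3632, A_nv = 2×(227 − 3.5×26)×8 = 2176 mm²; tension across gage: (78 − 1×26)×8 = 416 mm². R_n = min(0.6×450×2176, 0.6×345×3632) + 1.0×450×416 = min(587.52, 751.82) + 187.2 = 774.72 kN. φR_n = 0.75 × 774.72 = 581.0 kN.
Tension yield (gross): A_g = 238×8 = 1904 mm². φR_n = 0.90 × 345 × 1904 = 591.2 kN.
Tension rupture (net): A_n = (238 − 2×26)×8 = 1488 mm² (U = 1.0, A_e = A_n). φR_n = 0.75 × 450 × 1488 = 502.2 kN.
Governing: min(848.5, 926.6, 581.0, 591.2, 502.2) = 502.2 kN → net-section rupture.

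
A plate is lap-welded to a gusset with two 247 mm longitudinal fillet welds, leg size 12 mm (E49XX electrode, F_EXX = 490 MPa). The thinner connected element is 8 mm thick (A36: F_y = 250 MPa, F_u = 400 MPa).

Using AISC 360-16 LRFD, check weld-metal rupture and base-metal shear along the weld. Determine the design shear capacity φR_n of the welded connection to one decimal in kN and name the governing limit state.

592.8 kN (base-metal shear governs)

Weld metal: throat = 0.707×12 = 8.484 mm, L = 2×247 = 494 mm. φR_n = 0.75 × 0.6 × 490 × 8.484 × 494 = 924.1 kN.
Base metal shear (8 mm plate): yield φR_n = 1.0×0.6×250×8×494 = 592.8 kN; rupture φR_n = 0.75×0.6×400×8×494 = 711.4 kN; take 592.8 kN (yield).
Governing: min(924.1, 592.8) = 592.8 kN → base-metal shear.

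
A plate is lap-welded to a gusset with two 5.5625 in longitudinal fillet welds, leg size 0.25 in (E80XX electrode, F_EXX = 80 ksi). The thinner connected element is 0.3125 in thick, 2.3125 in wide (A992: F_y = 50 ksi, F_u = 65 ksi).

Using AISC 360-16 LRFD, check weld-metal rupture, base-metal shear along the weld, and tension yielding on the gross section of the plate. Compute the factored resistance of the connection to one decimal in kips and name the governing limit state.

32.5 kips (gross-section yield governs)

Weld metal: throat = 0.707×0.25 = 0.17675 in, L = 2×5.5625 = 11.125 in. φR_n = 0.75 × 0.6 × 80 × 0.17675 × 11.125 = 70.8 kips.
Base metal shear (0.3125 in plate): yield φR_n = 1.0×0.6×50×0.3125×11.125 = 104.3 kips; rupture φR_n = 0.75×0.6×65×0.3125×11.125 = 101.7 kips; take 101.7 kips (rupture).
Tension yield (gross): A_g = 2.3125×0.3125 = 0.72266 in². φR_n = 0.90 × 50 × 0.72266 = 32.5 kips.
Governing: min(70.8, 101.7, 32.5) = 32.5 kips → gross-section yield.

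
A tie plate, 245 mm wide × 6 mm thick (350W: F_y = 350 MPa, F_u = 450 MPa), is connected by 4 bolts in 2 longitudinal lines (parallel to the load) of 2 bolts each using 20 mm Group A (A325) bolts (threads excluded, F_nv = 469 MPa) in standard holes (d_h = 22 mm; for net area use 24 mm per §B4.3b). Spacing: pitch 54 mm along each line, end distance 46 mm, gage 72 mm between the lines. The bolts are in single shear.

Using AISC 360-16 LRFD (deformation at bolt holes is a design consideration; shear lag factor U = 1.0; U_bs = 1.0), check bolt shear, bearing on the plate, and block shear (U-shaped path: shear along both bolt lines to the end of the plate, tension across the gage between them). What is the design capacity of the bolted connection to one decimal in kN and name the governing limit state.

252.7 kN (block shear governs)

Bolt shear: A_b = π(20)²/4 = 314.16 mm². φR_n = 0.75 × 469 × 314.16 × 4 × 1 = 442.0 kN.
Bearing (6 mm plate, F_u = 450 MPa): end bolts L_c = 46 − 22/2 = 35, R_n = min(1.2×35×6×450, 2.4×20×6×450) = 113.4 kN/bolt; interior L_c = 54 − 22 = 32, R_n = 103.68 kN/bolt. φR_n = 0.75 × (2×113.4 + 2×103.68) = 325.6 kN.
Block shear: shear path 2×[46+1×54] = 2×100 mm, A_gv = 1200, A_nv = 2×(100 − 1.5×24)×6 = 768 mm²; tension across gage: (72 − 1×24)×6 = 288 mm². R_n = min(0.6×450×768, 0.6×350×1200) + 1.0×450×288 = min(207.36, 252) + 129.6 = 336.96 kN. φR_n = 0.75 × 336.96 = 252.7 kN.
Governing: min(442.0, 325.6, 252.7) = 252.7 kN → block shear.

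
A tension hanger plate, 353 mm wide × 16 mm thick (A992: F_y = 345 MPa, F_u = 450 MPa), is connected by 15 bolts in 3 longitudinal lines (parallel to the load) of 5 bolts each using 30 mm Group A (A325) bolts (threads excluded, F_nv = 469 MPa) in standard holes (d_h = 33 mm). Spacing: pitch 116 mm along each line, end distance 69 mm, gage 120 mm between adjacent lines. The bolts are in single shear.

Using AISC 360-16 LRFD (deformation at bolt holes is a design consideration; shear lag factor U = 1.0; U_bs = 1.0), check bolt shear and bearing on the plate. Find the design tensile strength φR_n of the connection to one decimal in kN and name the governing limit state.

3729.6 kN (bolt shear governs)

Bolt shear: A_b = π(30)²/4 = 706.86 mm². φR_n = 0.75 × 469 × 706.86 × 15 × 1 = 3729.6 kN.
Bearing (16 mm plate, F_u = 450 MPa): end bolts L_c = 69 − 33/2 = 52.5, R_n = min(1.2×52.5×16×450, 2.4×30×16×450) = 453.6 kN/bolt; interior L_c = 116 − 33 = 83, R_n = 518.4 kN/bolt. φR_n = 0.75 × (3×453.6 + 12×518.4) = 5686.2 kN.
Governing: min(3729.6, 5686.2) = 3729.6 kN → bolt shear.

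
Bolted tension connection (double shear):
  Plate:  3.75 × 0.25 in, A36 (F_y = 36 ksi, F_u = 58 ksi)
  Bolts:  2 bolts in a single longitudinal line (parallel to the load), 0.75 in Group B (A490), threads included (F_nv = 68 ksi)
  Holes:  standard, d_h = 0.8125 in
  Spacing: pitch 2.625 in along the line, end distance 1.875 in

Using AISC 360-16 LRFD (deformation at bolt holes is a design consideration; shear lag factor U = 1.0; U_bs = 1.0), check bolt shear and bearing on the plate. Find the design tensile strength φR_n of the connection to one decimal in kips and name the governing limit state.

38.7 kips (bearing governs)

Bolt shear: A_b = π(0.75)²/4 = 0.44179 in². φR_n = 0.75 × 68 × 0.44179 × 2 × 2 = 90.1 kips.
Bearing (0.25 in plate, F_u = 58 ksi): end bolts L_c = 1.875 − 0.8125/2 = 1.46875, R_n = min(1.2×1.46875×0.25×58, 2.4×0.75×0.25×58) = 25.556 kips/bolt; interior L_c = 2.625 − 0.8125 = 1.8125, R_n = 26.1 kips/bolt. φR_n = 0.75 × (1×25.556 + 1×26.1) = 38.7 kips.
Governing: min(90.1, 38.7) = 38.7 kips → bearing.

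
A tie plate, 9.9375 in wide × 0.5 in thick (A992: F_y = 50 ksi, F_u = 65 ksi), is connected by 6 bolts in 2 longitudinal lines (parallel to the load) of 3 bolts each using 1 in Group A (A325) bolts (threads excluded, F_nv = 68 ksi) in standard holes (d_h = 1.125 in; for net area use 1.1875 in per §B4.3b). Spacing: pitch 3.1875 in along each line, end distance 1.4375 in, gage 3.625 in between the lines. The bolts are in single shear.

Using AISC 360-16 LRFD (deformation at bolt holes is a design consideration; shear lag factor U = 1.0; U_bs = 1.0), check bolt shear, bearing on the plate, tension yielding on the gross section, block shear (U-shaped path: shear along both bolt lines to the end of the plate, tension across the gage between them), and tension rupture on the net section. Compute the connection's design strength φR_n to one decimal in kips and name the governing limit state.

184.3 kips (net-section rupture governs)

Bolt shear: A_b = π(1)²/4 = 0.7854 in². φR_n = 0.75 × 68 × 0.7854 × 6 × 1 = 240.3 kips.
Bearing (0.5 in plate, F_u = 65 ksi): end bolts L_c = 1.4375 − 1.125/2 = 0.875, R_n = min(1.2×0.875×0.5×65, 2.4×1×0.5×65) = 34.125 kips/bolt; interior L_c = 3.1875 − 1.125 = 2.0625, R_n = 78 kips/bolt. φR_n = 0.75 × (2×34.125 + 4×78) = 285.2 kips.
Tension yield (gross): A_g = 9.9375×0.5 = 4.9688 in². φR_n = 0.90 × 50 × 4.9688 = 223.6 kips.
Block shear: shear path 2×[1.4375+2×3.1875] = 2×7.8125 in, A_gv = 7.8125, A_nv = 2×(7.8125 − 2.5×1.1875)×0.5 = 4.8438 in²; tension across gage: (3.625 − 1×1.1875)×0.5 = 1.2188 in². R_n = min(0.6×65×4.8438, 0.6×50×7.8125) + 1.0×65×1.2188 = min(188.91, 234.38) + 79.222 = 268.13 kips. φR_n = 0.75 × 268.13 = 201.1 kips.
Tension rupture (net): A_n = (9.9375 − 2×1.1875)×0.5 = 3.7813 in² (U = 1.0, A_e = A_n). φR_n = 0.75 × 65 × 3.7813 = 184.3 kips.
Governing: min(240.3, 285.2, 223.6, 201.1, 184.3) = 184.3 kips → net-section rupture.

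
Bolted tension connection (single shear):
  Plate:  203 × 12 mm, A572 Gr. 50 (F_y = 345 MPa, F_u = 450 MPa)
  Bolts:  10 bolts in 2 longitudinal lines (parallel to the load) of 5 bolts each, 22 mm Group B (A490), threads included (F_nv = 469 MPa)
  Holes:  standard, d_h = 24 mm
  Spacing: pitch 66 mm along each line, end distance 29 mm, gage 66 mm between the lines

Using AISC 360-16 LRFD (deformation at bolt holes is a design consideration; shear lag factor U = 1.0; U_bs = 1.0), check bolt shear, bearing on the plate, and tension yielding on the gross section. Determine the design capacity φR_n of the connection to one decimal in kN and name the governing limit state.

Bolt shear: A_b = π(22)²/4 = 380.13 mm². φR_n = 0.75 × 469 × 380.13 × 10 × 1 = 1337.1 kN.
Bearing (12 mm plate, F_u = 450 MPa): end bolts L_c = 29 − 24/2 = 17, R_n = min(1.2×17×12×450, 2.4×22×12×450) = 110.16 kN/bolt; interior L_c = 66 − 24 = 42, R_n = 272.16 kN/bolt. φR_n = 0.75 × (2×110.16 + 8×272.16) = 1798.2 kN.
Tension yield (gross): A_g = 203×12 = 2436 mm². φR_n = 0.90 × 345 × 2436 = 756.4 kN.
Governing: min(1337.1, 1798.2, 756.4) = 756.4 kN → gross-section yield.

756.4 kN (gross-section yield governs)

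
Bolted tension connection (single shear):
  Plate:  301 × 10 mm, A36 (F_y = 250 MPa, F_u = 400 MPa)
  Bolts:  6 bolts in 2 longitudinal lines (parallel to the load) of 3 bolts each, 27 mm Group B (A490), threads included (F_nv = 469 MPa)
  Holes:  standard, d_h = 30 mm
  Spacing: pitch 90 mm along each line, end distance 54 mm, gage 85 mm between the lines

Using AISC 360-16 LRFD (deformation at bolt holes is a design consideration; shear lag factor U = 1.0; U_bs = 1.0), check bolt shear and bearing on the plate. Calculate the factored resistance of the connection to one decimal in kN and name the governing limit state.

Bolt shear: A_b = π(27)²/4 = 572.56 mm². φR_n = 0.75 × 469 × 572.56 × 6 × 1 = 1208.4 kN.
Bearing (10 mm plate, F_u = 400 MPa): end bolts L_c = 54 − 30/2 = 39, R_n = min(1.2×39×10×400, 2.4×27×10×400) = 187.2 kN/bolt; interior L_c = 90 − 30 = 60, R_n = 259.2 kN/bolt. φR_n = 0.75 × (2×187.2 + 4×259.2) = 1058.4 kN.
Governing: min(1208.4, 1058.4) = 1058.4 kN → bearing.

1058.4 kN (bearing governs)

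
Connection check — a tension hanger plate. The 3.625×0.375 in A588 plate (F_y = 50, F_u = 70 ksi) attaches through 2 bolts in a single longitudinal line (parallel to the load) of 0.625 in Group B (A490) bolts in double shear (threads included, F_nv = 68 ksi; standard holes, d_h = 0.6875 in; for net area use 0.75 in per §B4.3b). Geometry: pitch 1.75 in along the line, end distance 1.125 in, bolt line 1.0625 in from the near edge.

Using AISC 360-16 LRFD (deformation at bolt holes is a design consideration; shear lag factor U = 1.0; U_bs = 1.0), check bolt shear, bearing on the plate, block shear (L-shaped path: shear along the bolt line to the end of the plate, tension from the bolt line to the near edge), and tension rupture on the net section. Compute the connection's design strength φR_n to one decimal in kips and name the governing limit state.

Bolt shear: A_b = π(0.625)²/4 = 0.3068 in². φR_n = 0.75 × 68 × 0.3068 × 2 × 2 = 62.6 kips.
Bearing (0.375 in plate, F_u = 70 ksi): end bolts L_c = 1.125 − 0.6875/2 = 0.78125, R_n = min(1.2×0.78125×0.375×70, 2.4×0.625×0.375×70) = 24.609 kips/bolt; interior L_c = 1.75 − 0.6875 = 1.0625, R_n = 33.469 kips/bolt. φR_n = 0.75 × (1×24.609 + 1×33.469) = 43.6 kips.
Block shear: shear path 1×[1.125+1×1.75] = 1×2.875 in, A_gv = 1.0781, A_nv = 1×(2.875 − 1.5×0.75)×0.375 = 0.65625 in²; tension to near edge: (1.0625 − 0.5×0.75)×0.375 = 0.25781 in². R_n = min(0.6×70×0.65625, 0.6×50×1.0781) + 1.0×70×0.25781 = min(27.563, 32.343) + 18.047 = 45.61 kips. φR_n = 0.75 × 45.61 = 34.2 kips.
Tension rupture (net): A_n = (3.625 − 1×0.75)×0.375 = 1.0781 in² (U = 1.0, A_e = A_n). φR_n = 0.75 × 70 × 1.0781 = 56.6 kips.
Governing: min(62.6, 43.6, 34.2, 56.6) = 34.2 kips → block shear.

34.2 kips (block shear governs)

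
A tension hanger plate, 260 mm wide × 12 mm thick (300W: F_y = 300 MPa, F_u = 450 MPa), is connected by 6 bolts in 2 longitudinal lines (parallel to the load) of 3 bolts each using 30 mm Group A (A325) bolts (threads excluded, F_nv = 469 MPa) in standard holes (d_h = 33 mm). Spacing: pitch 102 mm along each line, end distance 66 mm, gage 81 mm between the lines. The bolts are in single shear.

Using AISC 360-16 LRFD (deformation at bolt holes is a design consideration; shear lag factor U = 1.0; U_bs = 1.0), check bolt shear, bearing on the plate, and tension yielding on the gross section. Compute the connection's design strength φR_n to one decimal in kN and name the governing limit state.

Bolt shear: A_b = π(30)²/4 = 706.86 mm². φR_n = 0.75 × 469 × 706.86 × 6 × 1 = 1491.8 kN.
Bearing (12 mm plate, F_u = 450 MPa): end bolts L_c = 66 − 33/2 = 49.5, R_n = min(1.2×49.5×12×450, 2.4×30×12×450) = 320.76 kN/bolt; interior L_c = 102 − 33 = 69, R_n = 388.8 kN/bolt. φR_n = 0.75 × (2×320.76 + 4×388.8) = 1647.5 kN.
Tension yield (gross): A_g = 260×12 = 3120 mm². φR_n = 0.90 × 300 × 3120 = 842.4 kN.
Governing: min(1491.8, 1647.5, 842.4) = 842.4 kN → gross-section yield.

842.4 kN (gross-section yield governs)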